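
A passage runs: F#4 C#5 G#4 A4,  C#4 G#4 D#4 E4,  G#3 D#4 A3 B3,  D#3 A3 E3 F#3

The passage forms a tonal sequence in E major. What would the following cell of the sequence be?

Taking 4-note groups, the heads are F#4, C#4, G#3, D#3: the pattern moves down a 4th.
From A2 the diatonic shape gives A2 E3 B2 C#3.

A2 E3 B2 C#3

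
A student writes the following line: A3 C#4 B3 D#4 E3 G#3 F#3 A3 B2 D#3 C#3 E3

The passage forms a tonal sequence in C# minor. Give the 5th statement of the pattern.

The 4-note cells begin on A3, E3, B2 — each down a 4th from the last.
Continuing the starts: F#2 → C#2.
Statement 5 starts on C#2 and keeps the same diatonic contour: C#2 E2 D#2 F#2.

C#2 E2 D#2 F#2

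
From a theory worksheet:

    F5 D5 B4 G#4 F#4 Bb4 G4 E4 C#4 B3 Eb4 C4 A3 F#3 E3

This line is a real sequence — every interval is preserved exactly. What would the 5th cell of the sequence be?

Db3 Bb2 G2 E2 D2

The 5-note cells begin on F5, Bb4, Eb4 — each down a 5th from the last.
Continuing the starts: Ab3 → Db3.
So cell 5 is Db3 Bb2 G2 E2 D2.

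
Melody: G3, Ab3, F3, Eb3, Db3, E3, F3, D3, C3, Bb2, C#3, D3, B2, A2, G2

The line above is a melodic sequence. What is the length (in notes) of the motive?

15 notes total. Splitting into 3 groups of 5:
G3 Ab3 F3 Eb3 Db3 | E3 F3 D3 C3 Bb2 | C#3 D3 B2 A2 G2
Each cell is the previous one down a 3rd — so the unit is 5 notes.

5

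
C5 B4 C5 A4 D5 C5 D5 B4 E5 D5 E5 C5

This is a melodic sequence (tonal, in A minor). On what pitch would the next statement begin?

The 4-note cells begin on C5, D5, E5 — each up a 2nd from the last.
The next head, up a 2nd from E5, is F5.

F5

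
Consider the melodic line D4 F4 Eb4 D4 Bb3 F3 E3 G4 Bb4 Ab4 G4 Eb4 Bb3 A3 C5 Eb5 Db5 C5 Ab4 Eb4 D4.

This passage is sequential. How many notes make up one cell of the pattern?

There are 21 notes; a 7-note unit gives 3 cells:
D4 F4 Eb4 D4 Bb3 F3 E3 | G4 Bb4 Ab4 G4 Eb4 Bb3 A3 | C5 Eb5 Db5 C5 Ab4 Eb4 D4
Each cell is the previous one up a 4th — so the unit is 7 notes.

7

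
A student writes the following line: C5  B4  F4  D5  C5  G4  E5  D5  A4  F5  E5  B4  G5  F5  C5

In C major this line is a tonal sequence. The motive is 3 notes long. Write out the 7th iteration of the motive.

The 3-note cells begin on C5, D5, E5, F5, G5 — each up a 2nd from the last.
Carrying on: A5 → B5.
Statement 7 starts on B5 and keeps the same diatonic contour: B5 A5 E5.

B5 A5 E5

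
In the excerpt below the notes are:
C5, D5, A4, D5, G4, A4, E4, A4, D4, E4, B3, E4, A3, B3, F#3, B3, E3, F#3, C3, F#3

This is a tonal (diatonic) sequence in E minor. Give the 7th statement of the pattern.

F#2 G2 D2 G2

Taking 4-note groups, the heads are C5, G4, D4, A3, E3: the pattern moves down a 4th.
Extending down a 4th: B2 → F#2.
From F#2 the diatonic shape gives F#2 G2 D2 G2.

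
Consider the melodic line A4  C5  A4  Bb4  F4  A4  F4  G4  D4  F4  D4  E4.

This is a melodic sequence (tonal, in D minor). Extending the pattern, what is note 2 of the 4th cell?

With 4-note cells, note 2 of each statement runs C5, A4, F4.
One more down a 3rd gives D4.

D4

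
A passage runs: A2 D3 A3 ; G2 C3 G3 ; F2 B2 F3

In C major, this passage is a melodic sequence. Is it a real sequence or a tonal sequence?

Every note is diatonic to C major.
Cell 1 has +5 semitones from note 1 to 2, but cell 3 has +6 — the interval quality changes while the contour stays the same, which is the hallmark of a tonal sequence.

tonal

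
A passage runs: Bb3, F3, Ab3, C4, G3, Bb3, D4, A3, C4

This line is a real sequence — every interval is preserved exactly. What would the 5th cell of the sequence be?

F#4 C#4 E4

Unit = 3 notes; the statements start on Bb3, C4, D4, moving up a 2nd each time.
Carrying on: E4 → F#4.
From F#4 the exact shape gives F#4 C#4 E4.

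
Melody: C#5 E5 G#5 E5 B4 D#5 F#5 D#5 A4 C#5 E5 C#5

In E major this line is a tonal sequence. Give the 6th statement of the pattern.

Unit = 4 notes; the statements start on C#5, B4, A4, moving down a 2nd each time.
Extending down a 2nd: G#4 → F#4 → E4.
So cell 6 is E4 G#4 B4 G#4.

E4 G#4 B4 G#4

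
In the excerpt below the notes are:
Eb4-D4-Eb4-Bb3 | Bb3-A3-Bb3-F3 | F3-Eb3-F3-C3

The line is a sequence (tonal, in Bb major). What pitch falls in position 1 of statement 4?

Grouping in 4s, the 1st note of each cell is Eb4, Bb3, F3.
Each moves down a 4th; the next is C3.

C3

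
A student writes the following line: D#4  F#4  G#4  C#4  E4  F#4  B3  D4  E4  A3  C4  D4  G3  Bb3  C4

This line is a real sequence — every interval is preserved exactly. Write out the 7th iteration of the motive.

Eb3 Gb3 Ab3

The 3-note cells begin on D#4, C#4, B3, A3, G3 — each down a 2nd from the last.
Extending down a 2nd: F3 → Eb3.
Statement 7 starts on Eb3 and keeps the same exact contour: Eb3 Gb3 Ab3.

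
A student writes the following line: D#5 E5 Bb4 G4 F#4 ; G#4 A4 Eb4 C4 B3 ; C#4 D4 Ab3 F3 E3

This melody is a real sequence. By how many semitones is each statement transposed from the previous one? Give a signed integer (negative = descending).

The 5-note cells begin on D#5, G#4, C#4 — each down a 5th from the last.
Counting half-steps from D#5 to G#4: -7.

-7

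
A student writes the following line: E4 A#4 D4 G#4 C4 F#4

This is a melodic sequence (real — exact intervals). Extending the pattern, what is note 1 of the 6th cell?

Gb3

The unit is 2 notes. Position-1 pitches of the 3 shown cells: E4, D4, C4.
Extending down a 2nd: Bb3 → Ab3 → Gb3.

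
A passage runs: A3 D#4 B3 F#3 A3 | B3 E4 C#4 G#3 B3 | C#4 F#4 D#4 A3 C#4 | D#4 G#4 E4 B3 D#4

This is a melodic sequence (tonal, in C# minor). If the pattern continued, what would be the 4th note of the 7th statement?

E4

With 5-note cells, note 4 of each statement runs F#3, G#3, A3, B3.
Each moves up a 2nd. Continuing: C#4 → D#4 → E4.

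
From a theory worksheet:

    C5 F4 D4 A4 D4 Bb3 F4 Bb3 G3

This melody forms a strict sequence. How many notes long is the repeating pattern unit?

9 notes total. Splitting into 3 groups of 3:
C5 F4 D4 | A4 D4 Bb3 | F4 Bb3 G3
That's a consistent down a 3rd shift per cell, and no other grouping gives one.

3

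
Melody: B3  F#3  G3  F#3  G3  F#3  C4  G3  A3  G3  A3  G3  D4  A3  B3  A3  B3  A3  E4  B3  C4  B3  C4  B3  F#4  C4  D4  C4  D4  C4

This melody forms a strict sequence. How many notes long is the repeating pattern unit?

6

Try groups of 6 (5 cells in 30 notes):
B3 F#3 G3 F#3 G3 F#3 | C4 G3 A3 G3 A3 G3 | D4 A3 B3 A3 B3 A3 | E4 B3 C4 B3 C4 B3 | F#4 C4 D4 C4 D4 C4
That's a consistent up a 2nd shift per cell, and no other grouping gives one.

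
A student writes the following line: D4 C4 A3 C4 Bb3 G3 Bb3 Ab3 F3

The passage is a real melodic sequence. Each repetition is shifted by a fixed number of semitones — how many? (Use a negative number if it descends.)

-2

Taking 3-note groups, the heads are D4, C4, Bb3: the pattern moves down a 2nd.
Counting half-steps from D4 to C4: -2.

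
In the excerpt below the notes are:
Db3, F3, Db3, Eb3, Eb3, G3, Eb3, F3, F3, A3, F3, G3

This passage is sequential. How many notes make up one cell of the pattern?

4

12 notes total. Splitting into 3 groups of 4:
Db3 F3 Db3 Eb3 | Eb3 G3 Eb3 F3 | F3 A3 F3 G3
Each cell is the previous one up a 2nd — so the unit is 4 notes.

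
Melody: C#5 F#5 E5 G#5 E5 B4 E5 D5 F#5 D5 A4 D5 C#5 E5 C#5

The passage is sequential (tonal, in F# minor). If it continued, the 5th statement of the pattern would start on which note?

F#4

The 5-note cells begin on C#5, B4, A4 — each down a 2nd from the last.
Extending the heads down a 2nd: G#4 → F#4.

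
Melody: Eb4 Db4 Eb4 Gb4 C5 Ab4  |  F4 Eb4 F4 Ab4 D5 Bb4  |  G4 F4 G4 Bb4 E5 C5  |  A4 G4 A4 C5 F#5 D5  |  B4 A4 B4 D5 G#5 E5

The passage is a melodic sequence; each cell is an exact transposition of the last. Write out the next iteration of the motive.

C#5 B4 C#5 E5 A#5 F#5

The 6-note cells begin on Eb4, F4, G4, A4, B4 — each up a 2nd from the last.
From C#5 the exact shape gives C#5 B4 C#5 E5 A#5 F#5.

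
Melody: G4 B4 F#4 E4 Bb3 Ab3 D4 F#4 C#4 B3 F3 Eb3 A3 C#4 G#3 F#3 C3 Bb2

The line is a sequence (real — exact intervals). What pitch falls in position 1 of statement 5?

B2

With 6-note cells, note 1 of each statement runs G4, D4, A3.
Carrying that down a 4th forward: E3 → B2.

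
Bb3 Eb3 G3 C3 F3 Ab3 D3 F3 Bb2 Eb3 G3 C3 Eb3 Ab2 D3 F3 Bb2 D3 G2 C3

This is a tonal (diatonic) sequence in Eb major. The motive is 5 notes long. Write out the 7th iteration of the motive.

C3 F2 Ab2 D2 G2

With a 5-note motive the entries are Bb3, Ab3, G3, F3, each down a 2nd from the previous.
Continuing the starts: Eb3 → D3 → C3.
From C3 the diatonic shape gives C3 F2 Ab2 D2 G2.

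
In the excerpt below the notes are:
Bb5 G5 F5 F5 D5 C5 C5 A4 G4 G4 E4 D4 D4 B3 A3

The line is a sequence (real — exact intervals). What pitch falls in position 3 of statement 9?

With 3-note cells, note 3 of each statement runs F5, C5, G4, D4, A3.
Carrying that down a 4th forward: E3 → B2 → F#2 → C#2.

C#2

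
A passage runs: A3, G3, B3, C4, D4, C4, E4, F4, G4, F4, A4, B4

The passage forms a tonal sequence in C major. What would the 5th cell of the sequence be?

With a 4-note motive the entries are A3, D4, G4, each up a 4th from the previous.
Continuing the starts: C5 → F5.
From F5 the diatonic shape gives F5 E5 G5 A5.

F5 E5 G5 A5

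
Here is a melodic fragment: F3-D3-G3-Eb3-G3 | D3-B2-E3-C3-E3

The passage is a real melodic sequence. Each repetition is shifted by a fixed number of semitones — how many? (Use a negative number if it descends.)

With a 5-note motive the entries are F3, D3, each down a 3rd from the previous.
F3 to D3 spans -3 semitones.

-3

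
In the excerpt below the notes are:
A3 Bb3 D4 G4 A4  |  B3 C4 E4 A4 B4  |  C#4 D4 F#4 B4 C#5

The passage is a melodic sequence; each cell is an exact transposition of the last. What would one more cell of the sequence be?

Taking 5-note groups, the heads are A3, B3, C#4: the pattern moves up a 2nd.
So cell 4 is D#4 E4 G#4 C#5 D#5.

D#4 E4 G#4 C#5 D#5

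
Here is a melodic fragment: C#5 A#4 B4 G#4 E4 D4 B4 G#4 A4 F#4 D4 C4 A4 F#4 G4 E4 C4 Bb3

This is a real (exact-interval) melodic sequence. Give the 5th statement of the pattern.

F4 D4 Eb4 C4 Ab3 Gb3

Taking 6-note groups, the heads are C#5, B4, A4: the pattern moves down a 2nd.
Continuing the starts: G4 → F4.
From F4 the exact shape gives F4 D4 Eb4 C4 Ab3 Gb3.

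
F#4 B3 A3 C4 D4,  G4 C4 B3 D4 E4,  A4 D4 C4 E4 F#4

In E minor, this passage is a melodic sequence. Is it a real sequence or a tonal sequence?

tonal

Every note is diatonic to E minor.
Cell 1 has -2 semitones from note 2 to 3, but cell 2 has -1 — the interval quality changes while the contour stays the same, which is the hallmark of a tonal sequence.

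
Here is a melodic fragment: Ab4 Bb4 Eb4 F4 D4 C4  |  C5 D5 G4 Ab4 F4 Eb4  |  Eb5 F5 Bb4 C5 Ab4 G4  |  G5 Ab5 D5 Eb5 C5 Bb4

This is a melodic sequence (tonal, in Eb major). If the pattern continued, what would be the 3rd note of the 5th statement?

F5

The unit is 6 notes. Position-3 pitches of the 4 shown cells: Eb4, G4, Bb4, D5.
Each moves up a 3rd; the next is F5.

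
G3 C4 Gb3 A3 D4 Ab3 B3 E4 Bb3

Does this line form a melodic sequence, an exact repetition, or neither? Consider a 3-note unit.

sequence

Each 3-note cell is the previous one transposed up a 2nd.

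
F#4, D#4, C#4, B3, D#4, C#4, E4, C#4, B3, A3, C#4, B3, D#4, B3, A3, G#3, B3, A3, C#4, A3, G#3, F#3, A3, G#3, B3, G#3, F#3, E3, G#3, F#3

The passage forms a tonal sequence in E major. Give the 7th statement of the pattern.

Unit = 6 notes; the statements start on F#4, E4, D#4, C#4, B3, moving down a 2nd each time.
Carrying on: A3 → G#3.
Statement 7 starts on G#3 and keeps the same diatonic contour: G#3 E3 D#3 C#3 E3 D#3.

G#3 E3 D#3 C#3 E3 D#3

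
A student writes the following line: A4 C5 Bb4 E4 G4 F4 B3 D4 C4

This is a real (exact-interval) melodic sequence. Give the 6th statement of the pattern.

Taking 3-note groups, the heads are A4, E4, B3: the pattern moves down a 4th.
Carrying on: F#3 → C#3 → G#2.
From G#2 the exact shape gives G#2 B2 A2.

G#2 B2 A2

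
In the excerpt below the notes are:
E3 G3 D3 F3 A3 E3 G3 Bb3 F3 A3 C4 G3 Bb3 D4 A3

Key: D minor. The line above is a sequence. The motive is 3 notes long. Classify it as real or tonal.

Every note is diatonic to D minor.
Cell 1 has +3 semitones from note 1 to 2, but cell 2 has +4 — the interval quality changes while the contour stays the same, which is the hallmark of a tonal sequence.

tonal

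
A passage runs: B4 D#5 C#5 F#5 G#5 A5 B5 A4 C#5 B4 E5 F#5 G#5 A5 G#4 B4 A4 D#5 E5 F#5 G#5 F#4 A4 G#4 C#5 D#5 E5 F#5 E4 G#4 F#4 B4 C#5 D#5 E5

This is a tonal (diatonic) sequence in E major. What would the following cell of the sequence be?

D#4 F#4 E4 A4 B4 C#5 D#5

With a 7-note motive the entries are B4, A4, G#4, F#4, E4, each down a 2nd from the previous.
So cell 6 is D#4 F#4 E4 A4 B4 C#5 D#5.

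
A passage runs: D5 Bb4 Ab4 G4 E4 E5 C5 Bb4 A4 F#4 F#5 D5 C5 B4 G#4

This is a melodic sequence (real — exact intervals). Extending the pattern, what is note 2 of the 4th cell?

The unit is 5 notes. Position-2 pitches of the 3 shown cells: Bb4, C5, D5.
One more up a 2nd gives E5.

E5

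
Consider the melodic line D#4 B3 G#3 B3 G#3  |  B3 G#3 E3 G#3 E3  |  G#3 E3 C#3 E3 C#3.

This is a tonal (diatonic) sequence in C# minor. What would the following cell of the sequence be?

E3 C#3 A2 C#3 A2

Taking 5-note groups, the heads are D#4, B3, G#3: the pattern moves down a 3rd.
So cell 4 is E3 C#3 A2 C#3 A2.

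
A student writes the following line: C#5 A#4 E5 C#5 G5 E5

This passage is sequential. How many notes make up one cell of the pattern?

2

6 notes total. Splitting into 3 groups of 2:
C#5 A#4 | E5 C#5 | G5 E5
That's a consistent up a 3rd shift per cell, and no other grouping gives one.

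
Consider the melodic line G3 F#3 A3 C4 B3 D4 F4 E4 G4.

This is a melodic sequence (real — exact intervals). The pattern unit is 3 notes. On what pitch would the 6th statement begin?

Taking 3-note groups, the heads are G3, C4, F4: the pattern moves up a 4th.
Continuing: Bb4 → Eb5 → Ab5. Statement 6 starts on Ab5.

Ab5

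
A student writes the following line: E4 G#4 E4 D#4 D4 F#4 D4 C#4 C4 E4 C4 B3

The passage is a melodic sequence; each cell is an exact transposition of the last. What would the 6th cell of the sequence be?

The 4-note cells begin on E4, D4, C4 — each down a 2nd from the last.
Carrying on: Bb3 → Ab3 → Gb3.
From Gb3 the exact shape gives Gb3 Bb3 Gb3 F3.

Gb3 Bb3 Gb3 F3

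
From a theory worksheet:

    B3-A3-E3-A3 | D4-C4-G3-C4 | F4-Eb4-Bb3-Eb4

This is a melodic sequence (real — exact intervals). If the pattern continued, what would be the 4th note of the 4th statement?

Gb4

With 4-note cells, note 4 of each statement runs A3, C4, Eb4.
From Eb4, up a 3rd gives Gb4.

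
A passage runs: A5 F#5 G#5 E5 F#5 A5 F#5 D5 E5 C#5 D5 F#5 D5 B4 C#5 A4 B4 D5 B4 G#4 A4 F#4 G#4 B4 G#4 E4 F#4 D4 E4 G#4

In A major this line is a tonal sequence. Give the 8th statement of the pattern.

The 6-note cells begin on A5, F#5, D5, B4, G#4 — each down a 3rd from the last.
Continuing the starts: E4 → C#4 → A3.
From A3 the diatonic shape gives A3 F#3 G#3 E3 F#3 A3.

A3 F#3 G#3 E3 F#3 A3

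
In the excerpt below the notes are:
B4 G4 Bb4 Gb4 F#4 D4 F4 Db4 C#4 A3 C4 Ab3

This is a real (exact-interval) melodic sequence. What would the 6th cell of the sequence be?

Taking 4-note groups, the heads are B4, F#4, C#4: the pattern moves down a 4th.
Carrying on: G#3 → D#3 → A#2.
Statement 6 starts on A#2 and keeps the same exact contour: A#2 F#2 A2 F2.

A#2 F#2 A2 F2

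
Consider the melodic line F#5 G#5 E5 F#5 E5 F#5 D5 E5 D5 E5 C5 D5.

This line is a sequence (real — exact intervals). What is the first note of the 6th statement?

Ab4

With a 4-note motive the entries are F#5, E5, D5, each down a 2nd from the previous.
Continuing: C5 → Bb4 → Ab4. Statement 6 starts on Ab4.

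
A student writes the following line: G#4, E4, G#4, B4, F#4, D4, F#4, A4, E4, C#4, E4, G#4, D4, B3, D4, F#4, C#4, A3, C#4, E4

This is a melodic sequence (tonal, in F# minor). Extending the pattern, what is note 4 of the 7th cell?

With 4-note cells, note 4 of each statement runs B4, A4, G#4, F#4, E4.
Each moves down a 2nd. Continuing: D4 → C#4.

C#4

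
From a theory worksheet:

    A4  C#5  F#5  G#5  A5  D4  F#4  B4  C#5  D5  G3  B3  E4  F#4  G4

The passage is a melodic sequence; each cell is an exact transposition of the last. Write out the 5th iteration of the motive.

F2 A2 D3 E3 F3

The 5-note cells begin on A4, D4, G3 — each down a 5th from the last.
Continuing the starts: C3 → F2.
So cell 5 is F2 A2 D3 E3 F3.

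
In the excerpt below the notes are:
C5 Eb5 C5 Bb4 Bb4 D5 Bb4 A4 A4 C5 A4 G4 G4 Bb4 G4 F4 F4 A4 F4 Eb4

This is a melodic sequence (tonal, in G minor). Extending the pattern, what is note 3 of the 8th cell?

C4

With 4-note cells, note 3 of each statement runs C5, Bb4, A4, G4, F4.
Extending down a 2nd: Eb4 → D4 → C4.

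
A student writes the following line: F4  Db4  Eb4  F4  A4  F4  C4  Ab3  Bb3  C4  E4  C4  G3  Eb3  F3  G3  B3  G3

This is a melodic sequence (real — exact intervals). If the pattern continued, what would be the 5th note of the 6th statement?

Grouping in 6s, the 5th note of each cell is A4, E4, B3.
Extending down a 4th: F#3 → C#3 → G#2.

G#2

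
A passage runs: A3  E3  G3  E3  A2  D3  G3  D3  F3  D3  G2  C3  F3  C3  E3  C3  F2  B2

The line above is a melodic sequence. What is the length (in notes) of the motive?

6

There are 18 notes; a 6-note unit gives 3 cells:
A3 E3 G3 E3 A2 D3 | G3 D3 F3 D3 G2 C3 | F3 C3 E3 C3 F2 B2
Each cell is the previous one down a 2nd — so the unit is 6 notes.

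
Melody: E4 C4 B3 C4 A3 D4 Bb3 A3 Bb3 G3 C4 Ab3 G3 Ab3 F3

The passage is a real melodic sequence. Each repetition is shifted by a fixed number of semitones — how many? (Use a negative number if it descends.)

With a 5-note motive the entries are E4, D4, C4, each down a 2nd from the previous.
E4→D4 is 62 − 64 = -2 semitones.

-2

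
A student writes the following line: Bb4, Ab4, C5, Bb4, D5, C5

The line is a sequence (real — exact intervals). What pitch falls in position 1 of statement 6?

G#5

With 2-note cells, note 1 of each statement runs Bb4, C5, D5.
Each moves up a 2nd. Continuing: E5 → F#5 → G#5.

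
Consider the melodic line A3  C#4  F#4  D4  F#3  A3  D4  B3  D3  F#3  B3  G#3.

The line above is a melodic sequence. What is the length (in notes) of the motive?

4

12 notes total. Splitting into 3 groups of 4:
A3 C#4 F#4 D4 | F#3 A3 D4 B3 | D3 F#3 B3 G#3
That's a consistent down a 3rd shift per cell, and no other grouping gives one.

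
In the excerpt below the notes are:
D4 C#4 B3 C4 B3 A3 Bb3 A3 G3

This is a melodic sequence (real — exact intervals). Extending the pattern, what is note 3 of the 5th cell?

Eb3

Grouping in 3s, the 3rd note of each cell is B3, A3, G3.
Carrying that down a 2nd forward: F3 → Eb3.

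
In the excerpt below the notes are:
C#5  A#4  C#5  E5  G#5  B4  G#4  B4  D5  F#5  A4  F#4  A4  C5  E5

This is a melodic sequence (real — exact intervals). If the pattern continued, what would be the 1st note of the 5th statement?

The unit is 5 notes. Position-1 pitches of the 3 shown cells: C#5, B4, A4.
Carrying that down a 2nd forward: G4 → F4.

F4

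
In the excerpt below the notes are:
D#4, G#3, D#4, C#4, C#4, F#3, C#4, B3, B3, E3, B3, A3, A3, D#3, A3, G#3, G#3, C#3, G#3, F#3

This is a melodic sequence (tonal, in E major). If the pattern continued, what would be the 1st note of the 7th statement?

Grouping in 4s, the 1st note of each cell is D#4, C#4, B3, A3, G#3.
Each moves down a 2nd. Continuing: F#3 → E3.

E3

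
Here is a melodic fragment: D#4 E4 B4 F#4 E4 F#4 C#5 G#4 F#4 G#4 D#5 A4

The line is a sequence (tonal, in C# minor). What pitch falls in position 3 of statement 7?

A5

With 4-note cells, note 3 of each statement runs B4, C#5, D#5.
Each moves up a 2nd. Continuing: E5 → F#5 → G#5 → A5.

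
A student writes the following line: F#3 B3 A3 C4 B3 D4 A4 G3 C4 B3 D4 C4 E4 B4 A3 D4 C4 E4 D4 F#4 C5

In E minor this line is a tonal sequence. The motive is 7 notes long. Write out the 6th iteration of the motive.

D4 G4 F#4 A4 G4 B4 F#5

The 7-note cells begin on F#3, G3, A3 — each up a 2nd from the last.
Extending up a 2nd: B3 → C4 → D4.
So cell 6 is D4 G4 F#4 A4 G4 B4 F#5.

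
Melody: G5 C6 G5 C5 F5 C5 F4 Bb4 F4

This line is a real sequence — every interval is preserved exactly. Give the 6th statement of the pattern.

Ab2 Db3 Ab2

With a 3-note motive the entries are G5, C5, F4, each down a 5th from the previous.
Extending down a 5th: Bb3 → Eb3 → Ab2.
From Ab2 the exact shape gives Ab2 Db3 Ab2.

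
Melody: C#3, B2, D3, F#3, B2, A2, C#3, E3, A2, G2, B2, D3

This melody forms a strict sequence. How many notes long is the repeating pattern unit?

There are 12 notes; a 4-note unit gives 3 cells:
C#3 B2 D3 F#3 | B2 A2 C#3 E3 | A2 G2 B2 D3
Every group is a transposition down a 2nd of the one before; no shorter unit works.

4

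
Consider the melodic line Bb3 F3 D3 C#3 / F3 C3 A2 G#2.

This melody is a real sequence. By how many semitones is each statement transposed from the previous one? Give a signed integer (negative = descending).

-5

Taking 4-note groups, the heads are Bb3, F3: the pattern moves down a 4th.
Bb3 to F3 spans -5 semitones.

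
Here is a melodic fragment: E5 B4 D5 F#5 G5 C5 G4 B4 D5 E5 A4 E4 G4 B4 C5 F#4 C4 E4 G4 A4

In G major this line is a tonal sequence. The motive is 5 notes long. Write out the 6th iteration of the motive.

B3 F#3 A3 C4 D4

Taking 5-note groups, the heads are E5, C5, A4, F#4: the pattern moves down a 3rd.
Continuing the starts: D4 → B3.
So cell 6 is B3 F#3 A3 C4 D4.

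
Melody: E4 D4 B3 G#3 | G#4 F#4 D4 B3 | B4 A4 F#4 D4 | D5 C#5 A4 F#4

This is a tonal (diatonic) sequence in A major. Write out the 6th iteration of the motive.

Taking 4-note groups, the heads are E4, G#4, B4, D5: the pattern moves up a 3rd.
Carrying on: F#5 → A5.
Statement 6 starts on A5 and keeps the same diatonic contour: A5 G#5 E5 C#5.

A5 G#5 E5 C#5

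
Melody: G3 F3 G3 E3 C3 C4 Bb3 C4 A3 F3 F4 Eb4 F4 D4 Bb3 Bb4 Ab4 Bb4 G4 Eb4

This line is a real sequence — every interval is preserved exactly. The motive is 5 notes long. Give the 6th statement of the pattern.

Taking 5-note groups, the heads are G3, C4, F4, Bb4: the pattern moves up a 4th.
Continuing the starts: Eb5 → Ab5.
From Ab5 the exact shape gives Ab5 Gb5 Ab5 F5 Db5.

Ab5 Gb5 Ab5 F5 Db5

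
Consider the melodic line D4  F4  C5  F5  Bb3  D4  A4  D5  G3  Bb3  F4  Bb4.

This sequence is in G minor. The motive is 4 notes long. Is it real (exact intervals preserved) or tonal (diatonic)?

Every note is diatonic to G minor.
Cell 1 has +3 semitones from note 1 to 2, but cell 2 has +4 — the interval quality changes while the contour stays the same, which is the hallmark of a tonal sequence.

tonal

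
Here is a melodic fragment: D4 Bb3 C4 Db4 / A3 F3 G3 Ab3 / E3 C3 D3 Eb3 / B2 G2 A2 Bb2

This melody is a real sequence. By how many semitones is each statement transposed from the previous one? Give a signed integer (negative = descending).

-5

Taking 4-note groups, the heads are D4, A3, E3, B2: the pattern moves down a 4th.
D4 to A3 spans -5 semitones.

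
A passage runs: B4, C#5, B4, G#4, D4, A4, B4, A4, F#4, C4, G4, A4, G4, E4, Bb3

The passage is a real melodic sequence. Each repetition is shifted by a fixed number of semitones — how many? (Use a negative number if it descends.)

Unit = 5 notes; the statements start on B4, A4, G4, moving down a 2nd each time.
Counting half-steps from B4 to A4: -2.

-2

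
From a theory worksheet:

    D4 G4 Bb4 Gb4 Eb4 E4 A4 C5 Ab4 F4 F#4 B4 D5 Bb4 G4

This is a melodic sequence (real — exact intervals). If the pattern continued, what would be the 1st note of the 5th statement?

A#4

The unit is 5 notes. Position-1 pitches of the 3 shown cells: D4, E4, F#4.
Extending up a 2nd: G#4 → A#4.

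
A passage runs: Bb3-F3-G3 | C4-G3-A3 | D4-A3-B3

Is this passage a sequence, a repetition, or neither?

Each 3-note cell is the previous one transposed up a 2nd.

sequence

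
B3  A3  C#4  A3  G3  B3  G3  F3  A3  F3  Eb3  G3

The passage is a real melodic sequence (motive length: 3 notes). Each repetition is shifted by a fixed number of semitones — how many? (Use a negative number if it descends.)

-2

With a 3-note motive the entries are B3, A3, G3, F3, each down a 2nd from the previous.
Counting half-steps from B3 to A3: -2.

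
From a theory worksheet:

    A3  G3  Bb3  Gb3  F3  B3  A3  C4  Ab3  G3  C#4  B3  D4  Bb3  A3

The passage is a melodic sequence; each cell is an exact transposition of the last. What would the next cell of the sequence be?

D#4 C#4 E4 C4 B3

With a 5-note motive the entries are A3, B3, C#4, each up a 2nd from the previous.
Statement 4 starts on D#4 and keeps the same exact contour: D#4 C#4 E4 C4 B3.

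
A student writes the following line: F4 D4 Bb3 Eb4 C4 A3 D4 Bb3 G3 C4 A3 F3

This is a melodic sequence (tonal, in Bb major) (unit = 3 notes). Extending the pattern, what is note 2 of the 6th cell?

With 3-note cells, note 2 of each statement runs D4, C4, Bb3, A3.
Carrying that down a 2nd forward: G3 → F3.

F3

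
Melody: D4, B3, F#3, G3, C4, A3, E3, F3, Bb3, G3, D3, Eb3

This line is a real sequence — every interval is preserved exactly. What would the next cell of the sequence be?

Ab3 F3 C3 Db3

Unit = 4 notes; the statements start on D4, C4, Bb3, moving down a 2nd each time.
From Ab3 the exact shape gives Ab3 F3 C3 Db3.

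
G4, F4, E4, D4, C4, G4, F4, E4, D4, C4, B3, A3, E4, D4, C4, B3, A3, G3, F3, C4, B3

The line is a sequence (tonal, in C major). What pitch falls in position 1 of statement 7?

B2

With 7-note cells, note 1 of each statement runs G4, E4, C4.
Carrying that down a 3rd forward: A3 → F3 → D3 → B2.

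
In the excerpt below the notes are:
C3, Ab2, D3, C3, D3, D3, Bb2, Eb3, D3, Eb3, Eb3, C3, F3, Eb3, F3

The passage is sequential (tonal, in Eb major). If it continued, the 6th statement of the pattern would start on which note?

With a 5-note motive the entries are C3, D3, Eb3, each up a 2nd from the previous.
Extending the heads up a 2nd: F3 → G3 → Ab3.

Ab3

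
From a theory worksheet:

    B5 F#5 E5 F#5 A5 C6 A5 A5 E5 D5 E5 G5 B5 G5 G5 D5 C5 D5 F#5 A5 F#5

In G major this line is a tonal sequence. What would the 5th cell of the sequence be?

E5 B4 A4 B4 D5 F#5 D5

Unit = 7 notes; the statements start on B5, A5, G5, moving down a 2nd each time.
Continuing the starts: F#5 → E5.
Statement 5 starts on E5 and keeps the same diatonic contour: E5 B4 A4 B4 D5 F#5 D5.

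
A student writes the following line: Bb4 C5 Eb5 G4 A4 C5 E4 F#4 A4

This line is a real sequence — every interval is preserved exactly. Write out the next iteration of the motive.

C#4 D#4 F#4

The 3-note cells begin on Bb4, G4, E4 — each down a 3rd from the last.
Statement 4 starts on C#4 and keeps the same exact contour: C#4 D#4 F#4.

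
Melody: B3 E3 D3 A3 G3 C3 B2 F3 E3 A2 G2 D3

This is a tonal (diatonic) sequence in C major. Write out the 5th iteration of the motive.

A2 D2 C2 G2

Taking 4-note groups, the heads are B3, G3, E3: the pattern moves down a 3rd.
Extending down a 3rd: C3 → A2.
Statement 5 starts on A2 and keeps the same diatonic contour: A2 D2 C2 G2.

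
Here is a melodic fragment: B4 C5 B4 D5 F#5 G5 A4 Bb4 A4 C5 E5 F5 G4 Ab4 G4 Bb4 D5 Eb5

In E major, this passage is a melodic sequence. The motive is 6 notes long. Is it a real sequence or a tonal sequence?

Each cell has the same semitone pattern (1, -1, 3, 4, 1) — intervals are preserved exactly.
And C5 lies outside E major, so the sequence is real rather than tonal.

real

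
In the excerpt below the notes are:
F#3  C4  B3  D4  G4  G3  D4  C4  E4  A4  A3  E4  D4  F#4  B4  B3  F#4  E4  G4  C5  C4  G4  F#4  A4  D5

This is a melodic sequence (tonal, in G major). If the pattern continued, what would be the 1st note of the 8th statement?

F#4

The unit is 5 notes. Position-1 pitches of the 5 shown cells: F#3, G3, A3, B3, C4.
Extending up a 2nd: D4 → E4 → F#4.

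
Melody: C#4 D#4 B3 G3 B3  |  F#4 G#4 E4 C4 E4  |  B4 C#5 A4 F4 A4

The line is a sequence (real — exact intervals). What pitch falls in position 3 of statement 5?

The unit is 5 notes. Position-3 pitches of the 3 shown cells: B3, E4, A4.
Each moves up a 4th. Continuing: D5 → G5.

G5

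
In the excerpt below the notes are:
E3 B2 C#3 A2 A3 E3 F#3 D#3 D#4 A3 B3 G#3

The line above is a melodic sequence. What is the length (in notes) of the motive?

There are 12 notes; a 4-note unit gives 3 cells:
E3 B2 C#3 A2 | A3 E3 F#3 D#3 | D#4 A3 B3 G#3
That's a consistent up a 4th shift per cell, and no other grouping gives one.

4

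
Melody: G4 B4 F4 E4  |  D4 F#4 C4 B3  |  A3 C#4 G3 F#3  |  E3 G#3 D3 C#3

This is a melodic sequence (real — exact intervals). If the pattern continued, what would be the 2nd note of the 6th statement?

The unit is 4 notes. Position-2 pitches of the 4 shown cells: B4, F#4, C#4, G#3.
Carrying that down a 4th forward: D#3 → A#2.

A#2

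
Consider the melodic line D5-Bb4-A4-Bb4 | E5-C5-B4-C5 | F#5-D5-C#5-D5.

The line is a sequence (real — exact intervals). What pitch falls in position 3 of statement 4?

D#5

The unit is 4 notes. Position-3 pitches of the 3 shown cells: A4, B4, C#5.
One more up a 2nd gives D#5.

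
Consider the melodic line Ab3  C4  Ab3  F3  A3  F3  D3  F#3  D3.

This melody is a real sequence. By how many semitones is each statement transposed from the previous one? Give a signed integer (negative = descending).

Unit = 3 notes; the statements start on Ab3, F3, D3, moving down a 3rd each time.
Ab3→F3 is 53 − 56 = -3 semitones.

-3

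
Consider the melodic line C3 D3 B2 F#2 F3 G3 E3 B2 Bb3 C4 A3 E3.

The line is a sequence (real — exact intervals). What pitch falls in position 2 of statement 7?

Ab5

With 4-note cells, note 2 of each statement runs D3, G3, C4.
Carrying that up a 4th forward: F4 → Bb4 → Eb5 → Ab5.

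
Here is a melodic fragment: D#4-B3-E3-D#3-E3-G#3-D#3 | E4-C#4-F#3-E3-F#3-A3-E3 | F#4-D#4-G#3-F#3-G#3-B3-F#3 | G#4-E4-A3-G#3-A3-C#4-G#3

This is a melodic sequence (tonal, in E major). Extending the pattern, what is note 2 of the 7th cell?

A4

With 7-note cells, note 2 of each statement runs B3, C#4, D#4, E4.
Each moves up a 2nd. Continuing: F#4 → G#4 → A4.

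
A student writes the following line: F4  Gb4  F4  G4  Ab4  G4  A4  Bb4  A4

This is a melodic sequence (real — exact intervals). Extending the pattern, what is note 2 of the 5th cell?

Grouping in 3s, the 2nd note of each cell is Gb4, Ab4, Bb4.
Extending up a 2nd: C5 → D5.

D5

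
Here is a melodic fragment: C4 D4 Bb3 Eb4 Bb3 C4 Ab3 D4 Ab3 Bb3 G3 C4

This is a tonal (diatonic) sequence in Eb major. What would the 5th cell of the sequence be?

Taking 4-note groups, the heads are C4, Bb3, Ab3: the pattern moves down a 2nd.
Carrying on: G3 → F3.
So cell 5 is F3 G3 Eb3 Ab3.

F3 G3 Eb3 Ab3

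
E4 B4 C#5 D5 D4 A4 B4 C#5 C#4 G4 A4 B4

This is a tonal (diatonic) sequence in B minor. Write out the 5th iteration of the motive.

The 4-note cells begin on E4, D4, C#4 — each down a 2nd from the last.
Continuing the starts: B3 → A3.
Statement 5 starts on A3 and keeps the same diatonic contour: A3 E4 F#4 G4.

A3 E4 F#4 G4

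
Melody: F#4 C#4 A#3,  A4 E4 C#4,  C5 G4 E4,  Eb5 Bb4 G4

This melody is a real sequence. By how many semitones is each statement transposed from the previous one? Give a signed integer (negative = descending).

3

The 3-note cells begin on F#4, A4, C5, Eb5 — each up a 3rd from the last.
F#4 to A4 spans +3 semitones.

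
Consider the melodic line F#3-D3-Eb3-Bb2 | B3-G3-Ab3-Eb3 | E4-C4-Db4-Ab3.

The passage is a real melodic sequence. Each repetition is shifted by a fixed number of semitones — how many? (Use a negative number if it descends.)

With a 4-note motive the entries are F#3, B3, E4, each up a 4th from the previous.
F#3 to B3 spans +5 semitones.

5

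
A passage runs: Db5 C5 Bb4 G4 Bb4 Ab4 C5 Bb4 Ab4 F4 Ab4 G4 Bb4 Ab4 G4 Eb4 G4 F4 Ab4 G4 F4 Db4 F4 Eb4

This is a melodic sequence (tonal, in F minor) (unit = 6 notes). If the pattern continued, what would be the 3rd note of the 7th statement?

With 6-note cells, note 3 of each statement runs Bb4, Ab4, G4, F4.
Carrying that down a 2nd forward: Eb4 → Db4 → C4.

C4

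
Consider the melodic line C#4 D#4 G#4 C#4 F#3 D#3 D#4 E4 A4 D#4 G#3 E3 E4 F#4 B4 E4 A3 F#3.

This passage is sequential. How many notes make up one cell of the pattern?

6

18 notes total. Splitting into 3 groups of 6:
C#4 D#4 G#4 C#4 F#3 D#3 | D#4 E4 A4 D#4 G#3 E3 | E4 F#4 B4 E4 A3 F#3
Each cell is the previous one up a 2nd — so the unit is 6 notes.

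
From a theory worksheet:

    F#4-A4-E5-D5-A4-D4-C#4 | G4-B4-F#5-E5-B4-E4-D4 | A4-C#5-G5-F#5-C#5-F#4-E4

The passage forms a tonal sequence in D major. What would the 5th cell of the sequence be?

C#5 E5 B5 A5 E5 A4 G4

The 7-note cells begin on F#4, G4, A4 — each up a 2nd from the last.
Carrying on: B4 → C#5.
From C#5 the diatonic shape gives C#5 E5 B5 A5 E5 A4 G4.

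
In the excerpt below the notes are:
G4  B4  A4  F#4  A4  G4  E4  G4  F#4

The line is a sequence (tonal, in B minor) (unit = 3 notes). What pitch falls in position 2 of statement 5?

E4

Grouping in 3s, the 2nd note of each cell is B4, A4, G4.
Carrying that down a 2nd forward: F#4 → E4.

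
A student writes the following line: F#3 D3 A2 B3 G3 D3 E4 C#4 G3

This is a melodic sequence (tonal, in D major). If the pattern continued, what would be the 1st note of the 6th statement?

G5

With 3-note cells, note 1 of each statement runs F#3, B3, E4.
Each moves up a 4th. Continuing: A4 → D5 → G5.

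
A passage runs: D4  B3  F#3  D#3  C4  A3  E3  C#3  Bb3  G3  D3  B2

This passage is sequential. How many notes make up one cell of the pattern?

12 notes total. Splitting into 3 groups of 4:
D4 B3 F#3 D#3 | C4 A3 E3 C#3 | Bb3 G3 D3 B2
That's a consistent down a 2nd shift per cell, and no other grouping gives one.

4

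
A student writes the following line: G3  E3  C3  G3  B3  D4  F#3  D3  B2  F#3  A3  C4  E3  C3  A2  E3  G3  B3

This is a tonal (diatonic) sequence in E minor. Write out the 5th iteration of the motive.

With a 6-note motive the entries are G3, F#3, E3, each down a 2nd from the previous.
Continuing the starts: D3 → C3.
So cell 5 is C3 A2 F#2 C3 E3 G3.

C3 A2 F#2 C3 E3 G3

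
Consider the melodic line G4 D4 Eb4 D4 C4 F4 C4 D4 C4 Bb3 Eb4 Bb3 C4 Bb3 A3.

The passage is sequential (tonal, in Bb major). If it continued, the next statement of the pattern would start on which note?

Taking 5-note groups, the heads are G4, F4, Eb4: the pattern moves down a 2nd.
One more step down a 2nd gives D4.

D4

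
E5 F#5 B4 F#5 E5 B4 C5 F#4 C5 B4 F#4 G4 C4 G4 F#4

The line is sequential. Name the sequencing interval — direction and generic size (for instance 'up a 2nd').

With a 5-note motive the entries are E5, B4, F#4, each down a 4th from the previous.
E5 to B4 is down a 4th.

down a 4th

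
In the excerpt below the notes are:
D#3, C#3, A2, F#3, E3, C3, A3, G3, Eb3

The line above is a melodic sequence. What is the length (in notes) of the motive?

There are 9 notes; a 3-note unit gives 3 cells:
D#3 C#3 A2 | F#3 E3 C3 | A3 G3 Eb3
Every group is a transposition up a 3rd of the one before; no shorter unit works.

3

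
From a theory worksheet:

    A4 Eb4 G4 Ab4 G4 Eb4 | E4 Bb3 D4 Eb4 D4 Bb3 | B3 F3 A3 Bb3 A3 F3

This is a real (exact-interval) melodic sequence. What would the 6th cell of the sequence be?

G#2 D2 F#2 G2 F#2 D2

The 6-note cells begin on A4, E4, B3 — each down a 4th from the last.
Continuing the starts: F#3 → C#3 → G#2.
So cell 6 is G#2 D2 F#2 G2 F#2 D2.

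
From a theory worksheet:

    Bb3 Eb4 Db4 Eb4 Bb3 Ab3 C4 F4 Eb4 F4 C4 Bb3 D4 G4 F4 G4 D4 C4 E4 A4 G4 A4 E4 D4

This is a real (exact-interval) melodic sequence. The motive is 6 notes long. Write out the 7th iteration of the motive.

A#4 D#5 C#5 D#5 A#4 G#4

With a 6-note motive the entries are Bb3, C4, D4, E4, each up a 2nd from the previous.
Carrying on: F#4 → G#4 → A#4.
Statement 7 starts on A#4 and keeps the same exact contour: A#4 D#5 C#5 D#5 A#4 G#4.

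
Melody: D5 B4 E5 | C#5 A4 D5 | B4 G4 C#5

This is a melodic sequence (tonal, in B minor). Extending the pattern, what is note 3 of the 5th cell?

A4

The unit is 3 notes. Position-3 pitches of the 3 shown cells: E5, D5, C#5.
Each moves down a 2nd. Continuing: B4 → A4.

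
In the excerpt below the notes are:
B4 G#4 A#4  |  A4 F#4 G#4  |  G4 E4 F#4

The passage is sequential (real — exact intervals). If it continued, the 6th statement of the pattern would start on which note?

The 3-note cells begin on B4, A4, G4 — each down a 2nd from the last.
Extending the heads down a 2nd: F4 → Eb4 → Db4.

Db4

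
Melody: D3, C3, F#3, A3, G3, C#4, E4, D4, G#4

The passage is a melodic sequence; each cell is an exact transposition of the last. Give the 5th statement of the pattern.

Taking 3-note groups, the heads are D3, A3, E4: the pattern moves up a 5th.
Continuing the starts: B4 → F#5.
From F#5 the exact shape gives F#5 E5 A#5.

F#5 E5 A#5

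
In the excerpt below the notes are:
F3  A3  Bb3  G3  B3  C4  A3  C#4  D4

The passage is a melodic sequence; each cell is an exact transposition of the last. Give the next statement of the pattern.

B3 D#4 E4

Taking 3-note groups, the heads are F3, G3, A3: the pattern moves up a 2nd.
Statement 4 starts on B3 and keeps the same exact contour: B3 D#4 E4.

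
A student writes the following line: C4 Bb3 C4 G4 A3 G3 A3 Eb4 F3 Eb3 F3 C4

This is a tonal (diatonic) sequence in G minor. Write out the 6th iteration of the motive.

G2 F2 G2 D3

The 4-note cells begin on C4, A3, F3 — each down a 3rd from the last.
Continuing the starts: D3 → Bb2 → G2.
From G2 the diatonic shape gives G2 F2 G2 D3.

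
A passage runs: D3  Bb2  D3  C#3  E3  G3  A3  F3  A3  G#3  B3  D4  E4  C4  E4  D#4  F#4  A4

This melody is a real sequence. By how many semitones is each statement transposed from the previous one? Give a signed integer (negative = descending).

7

With a 6-note motive the entries are D3, A3, E4, each up a 5th from the previous.
D3→A3 is 57 − 50 = 7 semitones.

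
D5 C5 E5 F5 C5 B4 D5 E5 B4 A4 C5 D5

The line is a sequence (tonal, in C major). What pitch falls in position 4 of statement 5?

B4

The unit is 4 notes. Position-4 pitches of the 3 shown cells: F5, E5, D5.
Each moves down a 2nd. Continuing: C5 → B4.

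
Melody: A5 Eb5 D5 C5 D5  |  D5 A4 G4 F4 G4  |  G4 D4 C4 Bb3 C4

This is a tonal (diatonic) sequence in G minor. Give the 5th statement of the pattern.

Unit = 5 notes; the statements start on A5, D5, G4, moving down a 5th each time.
Continuing the starts: C4 → F3.
So cell 5 is F3 C3 Bb2 A2 Bb2.

F3 C3 Bb2 A2 Bb2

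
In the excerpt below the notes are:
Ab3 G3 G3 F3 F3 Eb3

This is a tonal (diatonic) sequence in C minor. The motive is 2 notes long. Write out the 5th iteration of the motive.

With a 2-note motive the entries are Ab3, G3, F3, each down a 2nd from the previous.
Extending down a 2nd: Eb3 → D3.
From D3 the diatonic shape gives D3 C3.

D3 C3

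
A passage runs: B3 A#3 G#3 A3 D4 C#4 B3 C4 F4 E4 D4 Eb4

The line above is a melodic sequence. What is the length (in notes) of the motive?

4

Try groups of 4 (3 cells in 12 notes):
B3 A#3 G#3 A3 | D4 C#4 B3 C4 | F4 E4 D4 Eb4
Each cell is the previous one up a 3rd — so the unit is 4 notes.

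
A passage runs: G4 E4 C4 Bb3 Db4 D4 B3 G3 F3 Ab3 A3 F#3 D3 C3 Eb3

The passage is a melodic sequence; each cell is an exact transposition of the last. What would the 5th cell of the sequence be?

The 5-note cells begin on G4, D4, A3 — each down a 4th from the last.
Continuing the starts: E3 → B2.
From B2 the exact shape gives B2 G#2 E2 D2 F2.

B2 G#2 E2 D2 F2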